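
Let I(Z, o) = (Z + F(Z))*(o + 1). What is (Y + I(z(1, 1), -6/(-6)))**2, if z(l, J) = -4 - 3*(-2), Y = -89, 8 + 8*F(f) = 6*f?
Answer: 7056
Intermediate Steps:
F(f) = -1 + 3*f/4 (F(f) = -1 + (6*f)/8 = -1 + 3*f/4)
z(l, J) = 2 (z(l, J) = -4 + 6 = 2)
I(Z, o) = (1 + o)*(-1 + 7*Z/4) (I(Z, o) = (Z + (-1 + 3*Z/4))*(o + 1) = (-1 + 7*Z/4)*(1 + o) = (1 + o)*(-1 + 7*Z/4))
(Y + I(z(1, 1), -6/(-6)))**2 = (-89 + (-1 - (-6)/(-6) + (7/4)*2 + (7/4)*2*(-6/(-6))))**2 = (-89 + (-1 - (-6)*(-1)/6 + 7/2 + (7/4)*2*(-6*(-1/6))))**2 = (-89 + (-1 - 1*1 + 7/2 + (7/4)*2*1))**2 = (-89 + (-1 - 1 + 7/2 + 7/2))**2 = (-89 + 5)**2 = (-84)**2 = 7056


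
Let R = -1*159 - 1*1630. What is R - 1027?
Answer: -2816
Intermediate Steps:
R = -1789 (R = -159 - 1630 = -1789)
R - 1027 = -1789 - 1027 = -2816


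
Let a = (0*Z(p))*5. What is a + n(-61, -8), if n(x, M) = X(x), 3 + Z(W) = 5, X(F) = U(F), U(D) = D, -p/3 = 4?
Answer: -61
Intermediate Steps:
p = -12 (p = -3*4 = -12)
X(F) = F
Z(W) = 2 (Z(W) = -3 + 5 = 2)
n(x, M) = x
a = 0 (a = (0*2)*5 = 0*5 = 0)
a + n(-61, -8) = 0 - 61 = -61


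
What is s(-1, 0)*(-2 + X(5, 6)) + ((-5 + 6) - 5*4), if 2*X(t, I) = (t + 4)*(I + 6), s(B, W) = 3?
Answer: 137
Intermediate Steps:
X(t, I) = (4 + t)*(6 + I)/2 (X(t, I) = ((t + 4)*(I + 6))/2 = ((4 + t)*(6 + I))/2 = (4 + t)*(6 + I)/2)
s(-1, 0)*(-2 + X(5, 6)) + ((-5 + 6) - 5*4) = 3*(-2 + (12 + 2*6 + 3*5 + (½)*6*5)) + ((-5 + 6) - 5*4) = 3*(-2 + (12 + 12 + 15 + 15)) + (1 - 20) = 3*(-2 + 54) - 19 = 3*52 - 19 = 156 - 19 = 137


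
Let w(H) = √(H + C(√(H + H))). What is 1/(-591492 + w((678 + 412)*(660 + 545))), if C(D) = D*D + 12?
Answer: -98582/58309807617 - √437818/116619615234 ≈ -1.6963e-6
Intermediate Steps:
C(D) = 12 + D² (C(D) = D² + 12 = 12 + D²)
w(H) = √(12 + 3*H) (w(H) = √(H + (12 + (√(H + H))²)) = √(H + (12 + (√(2*H))²)) = √(H + (12 + (√2*√H)²)) = √(H + (12 + 2*H)) = √(12 + 3*H))
1/(-591492 + w((678 + 412)*(660 + 545))) = 1/(-591492 + √(12 + 3*((678 + 412)*(660 + 545)))) = 1/(-591492 + √(12 + 3*(1090*1205))) = 1/(-591492 + √(12 + 3*1313450)) = 1/(-591492 + √(12 + 3940350)) = 1/(-591492 + √3940362) = 1/(-591492 + 3*√437818)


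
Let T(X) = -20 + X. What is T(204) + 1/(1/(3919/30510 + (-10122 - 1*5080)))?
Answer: -458195261/30510 ≈ -15018.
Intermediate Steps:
T(204) + 1/(1/(3919/30510 + (-10122 - 1*5080))) = (-20 + 204) + 1/(1/(3919/30510 + (-10122 - 1*5080))) = 184 + 1/(1/(3919*(1/30510) + (-10122 - 5080))) = 184 + 1/(1/(3919/30510 - 15202)) = 184 + 1/(1/(-463809101/30510)) = 184 + 1/(-30510/463809101) = 184 - 463809101/30510 = -458195261/30510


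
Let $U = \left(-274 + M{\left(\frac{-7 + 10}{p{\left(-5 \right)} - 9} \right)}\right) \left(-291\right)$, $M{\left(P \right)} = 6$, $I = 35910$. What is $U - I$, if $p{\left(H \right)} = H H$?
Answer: $42078$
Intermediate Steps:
$p{\left(H \right)} = H^{2}$
$U = 77988$ ($U = \left(-274 + 6\right) \left(-291\right) = \left(-268\right) \left(-291\right) = 77988$)
$U - I = 77988 - 35910 = 42078$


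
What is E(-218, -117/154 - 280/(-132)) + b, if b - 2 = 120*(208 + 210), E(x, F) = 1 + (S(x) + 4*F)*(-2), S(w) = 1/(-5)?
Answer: 57926147/1155 ≈ 50153.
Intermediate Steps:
S(w) = -1/5
E(x, F) = 7/5 - 8*F (E(x, F) = 1 + (-1/5 + 4*F)*(-2) = 1 + (2/5 - 8*F) = 7/5 - 8*F)
b = 50162 (b = 2 + 120*(208 + 210) = 2 + 120*418 = 2 + 50160 = 50162)
E(-218, -117/154 - 280/(-132)) + b = (7/5 - 8*(-117/154 - 280/(-132))) + 50162 = (7/5 - 8*(-117*1/154 - 280*(-1/132))) + 50162 = (7/5 - 8*(-117/154 + 70/33)) + 50162 = (7/5 - 8*629/462) + 50162 = (7/5 - 2516/231) + 50162 = -10963/1155 + 50162 = 57926147/1155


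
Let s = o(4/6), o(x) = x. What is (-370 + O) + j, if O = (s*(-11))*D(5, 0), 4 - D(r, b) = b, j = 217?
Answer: -547/3 ≈ -182.33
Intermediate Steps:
D(r, b) = 4 - b
s = ⅔ (s = 4/6 = 4*(⅙) = ⅔ ≈ 0.66667)
O = -88/3 (O = ((⅔)*(-11))*(4 - 1*0) = -22*(4 + 0)/3 = -22/3*4 = -88/3 ≈ -29.333)
(-370 + O) + j = (-370 - 88/3) + 217 = -1198/3 + 217 = -547/3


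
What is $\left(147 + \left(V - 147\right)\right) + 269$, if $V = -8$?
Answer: $261$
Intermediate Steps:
$\left(147 + \left(V - 147\right)\right) + 269 = \left(147 - 155\right) + 269 = -8 + 269 = 261$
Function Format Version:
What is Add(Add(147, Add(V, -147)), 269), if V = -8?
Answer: 261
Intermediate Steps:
Add(Add(147, Add(V, -147)), 269) = Add(Add(147, Add(-8, -147)), 269) = Add(Add(147, -155), 269) = Add(-8, 269) = 261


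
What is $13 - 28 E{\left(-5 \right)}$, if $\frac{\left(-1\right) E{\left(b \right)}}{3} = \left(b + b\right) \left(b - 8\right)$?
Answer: $10933$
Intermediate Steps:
$E{\left(b \right)} = - 6 b \left(-8 + b\right)$ ($E{\left(b \right)} = - 3 \left(b + b\right) \left(b - 8\right) = - 3 \cdot 2 b \left(-8 + b\right) = - 6 b \left(-8 + b\right)$)
$13 - 28 E{\left(-5 \right)} = 13 - 28 \cdot 6 \left(-5\right) \left(8 - -5\right) = 13 - 28 \cdot 6 \left(-5\right) \left(8 + 5\right) = 13 - 28 \cdot 6 \left(-5\right) 13 = 13 - -10920 = 13 + 10920 = 10933$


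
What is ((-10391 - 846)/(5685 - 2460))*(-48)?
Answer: 179792/1075 ≈ 167.25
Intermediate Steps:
((-10391 - 846)/(5685 - 2460))*(-48) = -11237/3225*(-48) = 179792/1075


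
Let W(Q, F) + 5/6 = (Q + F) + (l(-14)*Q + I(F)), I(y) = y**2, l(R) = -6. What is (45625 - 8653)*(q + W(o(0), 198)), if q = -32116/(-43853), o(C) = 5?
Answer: 63843070390554/43853 ≈ 1.4558e+9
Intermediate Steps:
q = 32116/43853 (q = -32116*(-1/43853) = 32116/43853 ≈ 0.73236)
W(Q, F) = -5/6 + F + F**2 - 5*Q (W(Q, F) = -5/6 + ((Q + F) + (-6*Q + F**2)) = -5/6 + ((F + Q) + (F**2 - 6*Q)) = -5/6 + (F + F**2 - 5*Q) = -5/6 + F + F**2 - 5*Q)
(45625 - 8653)*(q + W(o(0), 198)) = (45625 - 8653)*(32116/43853 + (-5/6 + 198 + 198**2 - 5*5)) = 36972*(32116/43853 + (-5/6 + 198 + 39204 - 25)) = 36972*(32116/43853 + 236257/6) = 36972*(10360770917/263118) = 63843070390554/43853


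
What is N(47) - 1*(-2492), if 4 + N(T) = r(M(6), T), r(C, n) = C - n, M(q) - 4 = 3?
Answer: 2448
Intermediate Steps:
M(q) = 7 (M(q) = 4 + 3 = 7)
N(T) = 3 - T (N(T) = -4 + (7 - T) = 3 - T)
N(47) - 1*(-2492) = (3 - 1*47) - 1*(-2492) = (3 - 47) + 2492 = -44 + 2492 = 2448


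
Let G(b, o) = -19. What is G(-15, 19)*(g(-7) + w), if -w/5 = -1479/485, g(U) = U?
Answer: -15200/97 ≈ -156.70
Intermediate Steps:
w = 1479/97 (w = -(-7395)/485 = -5*(-1479/485) = 1479/97 ≈ 15.247)
G(-15, 19)*(g(-7) + w) = -19*(-7 + 1479/97) = -19*800/97 = -15200/97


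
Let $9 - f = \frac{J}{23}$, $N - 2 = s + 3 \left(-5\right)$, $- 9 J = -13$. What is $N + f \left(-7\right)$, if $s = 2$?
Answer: $- \frac{15227}{207} \approx -73.56$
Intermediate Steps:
$J = \frac{13}{9}$ ($J = \left(- \frac{1}{9}\right) \left(-13\right) = \frac{13}{9} \approx 1.4444$)
$N = -11$ ($N = 2 + \left(2 + 3 \left(-5\right)\right) = 2 + \left(2 - 15\right) = 2 - 13 = -11$)
$f = \frac{1850}{207}$ ($f = 9 - \frac{13}{9 \cdot 23} = 9 - \frac{13}{9} \cdot \frac{1}{23} = 9 - \frac{13}{207} = \frac{1850}{207} \approx 8.9372$)
$N + f \left(-7\right) = -11 + \frac{1850}{207} \left(-7\right) = -11 - \frac{12950}{207} = - \frac{15227}{207}$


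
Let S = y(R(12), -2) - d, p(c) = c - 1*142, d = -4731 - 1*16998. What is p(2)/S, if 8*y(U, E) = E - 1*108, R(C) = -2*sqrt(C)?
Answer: -560/86861 ≈ -0.0064471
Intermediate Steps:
y(U, E) = -27/2 + E/8 (y(U, E) = (E - 1*108)/8 = (E - 108)/8 = (-108 + E)/8 = -27/2 + E/8)
d = -21729 (d = -4731 - 16998 = -21729)
p(c) = -142 + c (p(c) = c - 142 = -142 + c)
S = 86861/4 (S = (-27/2 + (1/8)*(-2)) - 1*(-21729) = (-27/2 - 1/4) + 21729 = -55/4 + 21729 = 86861/4 ≈ 21715.)
p(2)/S = (-142 + 2)/(86861/4) = -140*4/86861 = -560/86861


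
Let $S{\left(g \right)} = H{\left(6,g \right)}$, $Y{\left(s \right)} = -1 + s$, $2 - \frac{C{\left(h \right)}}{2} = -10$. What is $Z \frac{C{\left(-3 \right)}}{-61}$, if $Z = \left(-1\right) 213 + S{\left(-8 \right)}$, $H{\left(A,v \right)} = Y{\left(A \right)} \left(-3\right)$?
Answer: $\frac{5472}{61} \approx 89.705$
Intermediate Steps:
$C{\left(h \right)} = 24$ ($C{\left(h \right)} = 4 - -20 = 4 + 20 = 24$)
$H{\left(A,v \right)} = 3 - 3 A$ ($H{\left(A,v \right)} = \left(-1 + A\right) \left(-3\right) = 3 - 3 A$)
$S{\left(g \right)} = -15$ ($S{\left(g \right)} = 3 - 18 = -15$)
$Z = -228$ ($Z = \left(-1\right) 213 - 15 = -213 - 15 = -228$)
$Z \frac{C{\left(-3 \right)}}{-61} = - 228 \frac{24}{-61} = - 228 \cdot 24 \left(- \frac{1}{61}\right) = \left(-228\right) \left(- \frac{24}{61}\right) = \frac{5472}{61}$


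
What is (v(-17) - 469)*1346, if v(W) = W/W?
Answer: -629928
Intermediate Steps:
v(W) = 1
(v(-17) - 469)*1346 = (1 - 469)*1346 = -468*1346 = -629928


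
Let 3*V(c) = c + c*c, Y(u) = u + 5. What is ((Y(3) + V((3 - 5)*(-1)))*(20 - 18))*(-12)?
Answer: -240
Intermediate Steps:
Y(u) = 5 + u
V(c) = c/3 + c²/3 (V(c) = (c + c*c)/3 = (c + c²)/3 = c/3 + c²/3)
((Y(3) + V((3 - 5)*(-1)))*(20 - 18))*(-12) = (((5 + 3) + ((3 - 5)*(-1))*(1 + (3 - 5)*(-1))/3)*(20 - 18))*(-12) = ((8 + (-2*(-1))*(1 - 2*(-1))/3)*2)*(-12) = ((8 + (⅓)*2*(1 + 2))*2)*(-12) = ((8 + (⅓)*2*3)*2)*(-12) = ((8 + 2)*2)*(-12) = (10*2)*(-12) = 20*(-12) = -240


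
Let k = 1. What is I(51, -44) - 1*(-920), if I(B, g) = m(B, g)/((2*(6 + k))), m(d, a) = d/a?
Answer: 566669/616 ≈ 919.92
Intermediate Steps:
I(B, g) = B/(14*g) (I(B, g) = (B/g)/((2*(6 + 1))) = (B/g)/((2*7)) = (B/g)/14 = (B/g)*(1/14) = B/(14*g))
I(51, -44) - 1*(-920) = (1/14)*51/(-44) - 1*(-920) = (1/14)*51*(-1/44) + 920 = -51/616 + 920 = 566669/616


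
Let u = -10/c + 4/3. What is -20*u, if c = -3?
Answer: -280/3 ≈ -93.333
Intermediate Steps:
u = 14/3 (u = -10/(-3) + 4/3 = -10*(-⅓) + 4*(⅓) = 10/3 + 4/3 = 14/3 ≈ 4.6667)
-20*u = -20*14/3 = -280/3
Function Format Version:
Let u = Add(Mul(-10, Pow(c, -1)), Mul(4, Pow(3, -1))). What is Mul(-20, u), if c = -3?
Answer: Rational(-280, 3) ≈ -93.333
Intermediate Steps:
u = Rational(14, 3) (u = Add(Mul(-10, Pow(-3, -1)), Mul(4, Pow(3, -1))) = Add(Mul(-10, Rational(-1, 3)), Mul(4, Rational(1, 3))) = Add(Rational(10, 3), Rational(4, 3)) = Rational(14, 3) ≈ 4.6667)
Mul(-20, u) = Mul(-20, Rational(14, 3)) = Rational(-280, 3)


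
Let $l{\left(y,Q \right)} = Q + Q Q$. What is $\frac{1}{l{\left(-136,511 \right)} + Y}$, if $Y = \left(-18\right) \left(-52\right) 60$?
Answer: $\frac{1}{317792} \approx 3.1467 \cdot 10^{-6}$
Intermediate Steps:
$l{\left(y,Q \right)} = Q + Q^{2}$
$Y = 56160$ ($Y = 936 \cdot 60 = 56160$)
$\frac{1}{l{\left(-136,511 \right)} + Y} = \frac{1}{511 \left(1 + 511\right) + 56160} = \frac{1}{511 \cdot 512 + 56160} = \frac{1}{261632 + 56160} = \frac{1}{317792}$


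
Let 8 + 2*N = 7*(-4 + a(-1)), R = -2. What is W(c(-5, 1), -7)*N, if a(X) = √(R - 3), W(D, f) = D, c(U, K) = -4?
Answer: 72 - 14*I*√5 ≈ 72.0 - 31.305*I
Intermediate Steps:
a(X) = I*√5 (a(X) = √(-2 - 3) = √(-5) = I*√5)
N = -18 + 7*I*√5/2 (N = -4 + (7*(-4 + I*√5))/2 = -4 + (-28 + 7*I*√5)/2 = -4 + (-14 + 7*I*√5/2) = -18 + 7*I*√5/2 ≈ -18.0 + 7.8262*I)
W(c(-5, 1), -7)*N = -4*(-18 + 7*I*√5/2) = 72 - 14*I*√5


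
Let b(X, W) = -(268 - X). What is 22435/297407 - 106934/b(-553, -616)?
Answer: 31821339273/244171147 ≈ 130.32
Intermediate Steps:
b(X, W) = -268 + X
22435/297407 - 106934/b(-553, -616) = 22435/297407 - 106934/(-268 - 553) = 22435*(1/297407) - 106934/(-821) = 22435/297407 - 106934*(-1/821) = 22435/297407 + 106934/821 = 31821339273/244171147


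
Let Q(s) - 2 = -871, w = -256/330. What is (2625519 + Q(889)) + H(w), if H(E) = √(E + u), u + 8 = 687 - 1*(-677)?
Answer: 2624650 + 2*√9223995/165 ≈ 2.6247e+6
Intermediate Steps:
u = 1356 (u = -8 + (687 - 1*(-677)) = -8 + (687 + 677) = -8 + 1364 = 1356)
w = -128/165 (w = -256*1/330 = -128/165 ≈ -0.77576)
Q(s) = -869 (Q(s) = 2 - 871 = -869)
H(E) = √(1356 + E) (H(E) = √(E + 1356) = √(1356 + E))
(2625519 + Q(889)) + H(w) = (2625519 - 869) + √(1356 - 128/165) = 2624650 + √(223612/165) = 2624650 + 2*√9223995/165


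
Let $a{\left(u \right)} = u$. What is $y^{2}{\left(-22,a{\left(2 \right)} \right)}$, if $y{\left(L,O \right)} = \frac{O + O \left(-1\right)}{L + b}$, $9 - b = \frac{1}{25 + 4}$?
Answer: $0$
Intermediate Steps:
$b = \frac{260}{29}$ ($b = 9 - \frac{1}{25 + 4} = 9 - \frac{1}{29} = \frac{260}{29} \approx 8.9655$)
$y{\left(L,O \right)} = 0$ ($y{\left(L,O \right)} = \frac{O + O \left(-1\right)}{L + \frac{260}{29}} = \frac{O - O}{\frac{260}{29} + L} = \frac{0}{\frac{260}{29} + L} = 0$)
$y^{2}{\left(-22,a{\left(2 \right)} \right)} = 0^{2} = 0$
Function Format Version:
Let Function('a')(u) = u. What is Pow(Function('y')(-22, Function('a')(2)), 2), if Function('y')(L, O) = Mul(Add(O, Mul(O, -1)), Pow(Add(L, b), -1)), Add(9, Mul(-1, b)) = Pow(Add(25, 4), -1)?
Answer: 0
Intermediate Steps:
b = Rational(260, 29) (b = Add(9, Mul(-1, Pow(Add(25, 4), -1))) = Add(9, Mul(-1, Pow(29, -1))) = Add(9, Mul(-1, Rational(1, 29))) = Add(9, Rational(-1, 29)) = Rational(260, 29) ≈ 8.9655)
Function('y')(L, O) = 0 (Function('y')(L, O) = Mul(Add(O, Mul(O, -1)), Pow(Add(L, Rational(260, 29)), -1)) = Mul(Add(O, Mul(-1, O)), Pow(Add(Rational(260, 29), L), -1)) = Mul(0, Pow(Add(Rational(260, 29), L), -1)) = 0)
Pow(Function('y')(-22, Function('a')(2)), 2) = Pow(0, 2) = 0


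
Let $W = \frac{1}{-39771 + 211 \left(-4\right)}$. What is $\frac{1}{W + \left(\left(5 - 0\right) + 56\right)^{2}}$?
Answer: $\frac{40615}{151128414} \approx 0.00026874$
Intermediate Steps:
$W = - \frac{1}{40615}$ ($W = \frac{1}{-39771 - 844} = \frac{1}{-40615} = - \frac{1}{40615} \approx -2.4621 \cdot 10^{-5}$)
$\frac{1}{W + \left(\left(5 - 0\right) + 56\right)^{2}} = \frac{1}{- \frac{1}{40615} + \left(\left(5 - 0\right) + 56\right)^{2}} = \frac{1}{- \frac{1}{40615} + \left(\left(5 + 0\right) + 56\right)^{2}} = \frac{1}{- \frac{1}{40615} + \left(5 + 56\right)^{2}} = \frac{1}{- \frac{1}{40615} + 61^{2}} = \frac{1}{- \frac{1}{40615} + 3721} = \frac{1}{\frac{151128414}{40615}} = \frac{40615}{151128414}$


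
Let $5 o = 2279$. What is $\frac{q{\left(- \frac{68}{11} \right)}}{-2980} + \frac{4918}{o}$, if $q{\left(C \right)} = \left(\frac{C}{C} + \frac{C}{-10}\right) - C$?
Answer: $\frac{366302119}{33957100} \approx 10.787$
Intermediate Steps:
$o = \frac{2279}{5}$ ($o = \frac{1}{5} \cdot 2279 = \frac{2279}{5} \approx 455.8$)
$q{\left(C \right)} = 1 - \frac{11 C}{10}$ ($q{\left(C \right)} = \left(1 + C \left(- \frac{1}{10}\right)\right) - C = \left(1 - \frac{C}{10}\right) - C = 1 - \frac{11 C}{10}$)
$\frac{q{\left(- \frac{68}{11} \right)}}{-2980} + \frac{4918}{o} = \frac{1 - \frac{11 \left(- \frac{68}{11}\right)}{10}}{-2980} + \frac{4918}{\frac{2279}{5}} = \left(1 - \frac{11 \left(\left(-68\right) \frac{1}{11}\right)}{10}\right) \left(- \frac{1}{2980}\right) + 4918 \cdot \frac{5}{2279} = \left(1 - - \frac{34}{5}\right) \left(- \frac{1}{2980}\right) + \frac{24590}{2279} = \left(1 + \frac{34}{5}\right) \left(- \frac{1}{2980}\right) + \frac{24590}{2279} = \frac{39}{5} \left(- \frac{1}{2980}\right) + \frac{24590}{2279} = - \frac{39}{14900} + \frac{24590}{2279} = \frac{366302119}{33957100}$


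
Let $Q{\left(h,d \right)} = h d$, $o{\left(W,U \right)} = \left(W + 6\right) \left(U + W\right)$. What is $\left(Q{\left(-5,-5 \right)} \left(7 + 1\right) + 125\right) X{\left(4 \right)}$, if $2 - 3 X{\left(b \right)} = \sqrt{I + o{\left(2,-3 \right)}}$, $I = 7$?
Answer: $\frac{650}{3} - \frac{325 i}{3} \approx 216.67 - 108.33 i$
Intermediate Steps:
$o{\left(W,U \right)} = \left(6 + W\right) \left(U + W\right)$
$X{\left(b \right)} = \frac{2}{3} - \frac{i}{3}$ ($X{\left(b \right)} = \frac{2}{3} - \frac{\sqrt{7 + \left(2^{2} + 6 \left(-3\right) + 6 \cdot 2 - 6\right)}}{3} = \frac{2}{3} - \frac{\sqrt{7 + \left(4 - 18 + 12 - 6\right)}}{3} = \frac{2}{3} - \frac{\sqrt{7 - 8}}{3} = \frac{2}{3} - \frac{\sqrt{-1}}{3} = \frac{2}{3} - \frac{i}{3}$)
$Q{\left(h,d \right)} = d h$
$\left(Q{\left(-5,-5 \right)} \left(7 + 1\right) + 125\right) X{\left(4 \right)} = \left(\left(-5\right) \left(-5\right) \left(7 + 1\right) + 125\right) \left(\frac{2}{3} - \frac{i}{3}\right) = \left(25 \cdot 8 + 125\right) \left(\frac{2}{3} - \frac{i}{3}\right) = \left(200 + 125\right) \left(\frac{2}{3} - \frac{i}{3}\right) = 325 \left(\frac{2}{3} - \frac{i}{3}\right) = \frac{650}{3} - \frac{325 i}{3}$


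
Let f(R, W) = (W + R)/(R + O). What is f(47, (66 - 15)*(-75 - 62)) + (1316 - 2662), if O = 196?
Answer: -334018/243 ≈ -1374.6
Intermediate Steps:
f(R, W) = (R + W)/(196 + R) (f(R, W) = (W + R)/(R + 196) = (R + W)/(196 + R))
f(47, (66 - 15)*(-75 - 62)) + (1316 - 2662) = (47 + (66 - 15)*(-75 - 62))/(196 + 47) + (1316 - 2662) = (47 + 51*(-137))/243 - 1346 = (47 - 6987)/243 - 1346 = (1/243)*(-6940) - 1346 = -6940/243 - 1346 = -334018/243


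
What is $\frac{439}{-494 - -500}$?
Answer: $\frac{439}{6} \approx 73.167$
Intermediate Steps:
$\frac{439}{-494 - -500} = \frac{439}{-494 + 500} = \frac{439}{6}$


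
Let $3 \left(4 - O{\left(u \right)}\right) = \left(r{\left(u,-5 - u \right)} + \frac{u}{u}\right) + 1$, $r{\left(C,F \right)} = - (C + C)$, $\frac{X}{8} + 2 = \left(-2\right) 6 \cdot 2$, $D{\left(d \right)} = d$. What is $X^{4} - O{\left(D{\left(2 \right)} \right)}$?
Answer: $\frac{5615321074}{3} \approx 1.8718 \cdot 10^{9}$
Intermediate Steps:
$X = -208$ ($X = -16 + 8 \left(-2\right) 6 \cdot 2 = -16 + 8 \left(\left(-12\right) 2\right) = -16 + 8 \left(-24\right) = -16 - 192 = -208$)
$r{\left(C,F \right)} = - 2 C$
$O{\left(u \right)} = \frac{10}{3} + \frac{2 u}{3}$ ($O{\left(u \right)} = 4 - \frac{\left(- 2 u + \frac{u}{u}\right) + 1}{3} = 4 - \frac{\left(- 2 u + 1\right) + 1}{3} = 4 - \frac{\left(1 - 2 u\right) + 1}{3} = 4 - \frac{2 - 2 u}{3} = 4 + \left(- \frac{2}{3} + \frac{2 u}{3}\right) = \frac{10}{3} + \frac{2 u}{3}$)
$X^{4} - O{\left(D{\left(2 \right)} \right)} = \left(-208\right)^{4} - \left(\frac{10}{3} + \frac{2}{3} \cdot 2\right) = 1871773696 - \left(\frac{10}{3} + \frac{4}{3}\right) = 1871773696 - \frac{14}{3} = \frac{5615321074}{3}$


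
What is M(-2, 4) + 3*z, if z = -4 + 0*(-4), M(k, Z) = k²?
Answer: -8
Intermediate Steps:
z = -4 (z = -4 + 0 = -4)
M(-2, 4) + 3*z = (-2)² + 3*(-4) = 4 - 12 = -8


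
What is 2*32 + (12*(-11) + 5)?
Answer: -63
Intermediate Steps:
2*32 + (12*(-11) + 5) = 64 + (-132 + 5) = 64 - 127 = -63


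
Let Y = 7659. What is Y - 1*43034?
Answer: -35375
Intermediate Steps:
Y - 1*43034 = 7659 - 1*43034 = 7659 - 43034 = -35375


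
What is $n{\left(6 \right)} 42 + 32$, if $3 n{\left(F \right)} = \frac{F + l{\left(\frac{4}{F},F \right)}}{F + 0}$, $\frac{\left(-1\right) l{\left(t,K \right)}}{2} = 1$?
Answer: $\frac{124}{3} \approx 41.333$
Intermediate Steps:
$l{\left(t,K \right)} = -2$ ($l{\left(t,K \right)} = \left(-2\right) 1 = -2$)
$n{\left(F \right)} = \frac{-2 + F}{3 F}$ ($n{\left(F \right)} = \frac{\left(F - 2\right) \frac{1}{F + 0}}{3} = \frac{\left(-2 + F\right) \frac{1}{F}}{3} = \frac{\frac{1}{F} \left(-2 + F\right)}{3} = \frac{-2 + F}{3 F}$)
$n{\left(6 \right)} 42 + 32 = \frac{-2 + 6}{3 \cdot 6} \cdot 42 + 32 = \frac{1}{3} \cdot \frac{1}{6} \cdot 4 \cdot 42 + 32 = \frac{2}{9} \cdot 42 + 32 = \frac{28}{3} + 32 = \frac{124}{3}$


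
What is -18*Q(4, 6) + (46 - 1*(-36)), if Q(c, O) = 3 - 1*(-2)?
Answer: -8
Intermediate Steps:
Q(c, O) = 5 (Q(c, O) = 3 + 2 = 5)
-18*Q(4, 6) + (46 - 1*(-36)) = -18*5 + (46 - 1*(-36)) = -90 + (46 + 36) = -90 + 82 = -8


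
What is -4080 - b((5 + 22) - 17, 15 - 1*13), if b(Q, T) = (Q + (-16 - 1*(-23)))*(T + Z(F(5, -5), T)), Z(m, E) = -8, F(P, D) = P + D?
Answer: -3978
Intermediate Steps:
F(P, D) = D + P
b(Q, T) = (-8 + T)*(7 + Q) (b(Q, T) = (Q + (-16 - 1*(-23)))*(T - 8) = (Q + (-16 + 23))*(-8 + T) = (Q + 7)*(-8 + T) = (7 + Q)*(-8 + T) = (-8 + T)*(7 + Q))
-4080 - b((5 + 22) - 17, 15 - 1*13) = -4080 - (-56 - 8*((5 + 22) - 17) + 7*(15 - 1*13) + ((5 + 22) - 17)*(15 - 1*13)) = -4080 - (-56 - 8*(27 - 17) + 7*(15 - 13) + (27 - 17)*(15 - 13)) = -4080 - (-56 - 8*10 + 7*2 + 10*2) = -4080 - (-56 - 80 + 14 + 20) = -4080 - 1*(-102) = -4080 + 102 = -3978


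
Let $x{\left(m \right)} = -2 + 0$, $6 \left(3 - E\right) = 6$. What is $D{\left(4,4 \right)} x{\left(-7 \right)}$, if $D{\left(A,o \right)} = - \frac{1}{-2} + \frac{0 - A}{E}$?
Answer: $3$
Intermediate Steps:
$E = 2$ ($E = 3 - 1 = 2$)
$x{\left(m \right)} = -2$
$D{\left(A,o \right)} = \frac{1}{2} - \frac{A}{2}$ ($D{\left(A,o \right)} = - \frac{1}{-2} + \frac{0 - A}{2} = \left(-1\right) \left(- \frac{1}{2}\right) + - A \frac{1}{2} = \frac{1}{2} - \frac{A}{2}$)
$D{\left(4,4 \right)} x{\left(-7 \right)} = \left(\frac{1}{2} - 2\right) \left(-2\right) = \left(- \frac{3}{2}\right) \left(-2\right) = 3$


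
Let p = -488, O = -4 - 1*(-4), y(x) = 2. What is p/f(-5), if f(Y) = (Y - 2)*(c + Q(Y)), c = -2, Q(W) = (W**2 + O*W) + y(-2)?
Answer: 488/175 ≈ 2.7886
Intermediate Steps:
O = 0 (O = -4 + 4 = 0)
Q(W) = 2 + W**2 (Q(W) = (W**2 + 0*W) + 2 = (W**2 + 0) + 2 = W**2 + 2 = 2 + W**2)
f(Y) = Y**2*(-2 + Y) (f(Y) = (Y - 2)*(-2 + (2 + Y**2)) = (-2 + Y)*Y**2 = Y**2*(-2 + Y))
p/f(-5) = -488*1/(25*(-2 - 5)) = -488/(25*(-7)) = -488/(-175) = -488*(-1/175) = 488/175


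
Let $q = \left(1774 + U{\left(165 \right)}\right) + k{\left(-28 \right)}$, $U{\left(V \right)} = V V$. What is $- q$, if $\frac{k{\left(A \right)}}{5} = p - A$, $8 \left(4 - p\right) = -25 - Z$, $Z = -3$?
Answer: $- \frac{116691}{4} \approx -29173.0$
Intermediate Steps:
$U{\left(V \right)} = V^{2}$
$p = \frac{27}{4}$ ($p = 4 - \frac{-25 - -3}{8} = 4 - \frac{-25 + 3}{8} = 4 - - \frac{11}{4} = 4 + \frac{11}{4} = \frac{27}{4} \approx 6.75$)
$k{\left(A \right)} = \frac{135}{4} - 5 A$ ($k{\left(A \right)} = 5 \left(\frac{27}{4} - A\right) = \frac{135}{4} - 5 A$)
$q = \frac{116691}{4}$ ($q = \left(1774 + 165^{2}\right) + \left(\frac{135}{4} - -140\right) = \left(1774 + 27225\right) + \left(\frac{135}{4} + 140\right) = 28999 + \frac{695}{4} = \frac{116691}{4} \approx 29173.0$)
$- q = \left(-1\right) \frac{116691}{4} = - \frac{116691}{4}$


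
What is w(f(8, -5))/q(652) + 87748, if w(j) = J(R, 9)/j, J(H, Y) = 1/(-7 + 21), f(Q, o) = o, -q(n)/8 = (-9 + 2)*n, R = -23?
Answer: 224269848319/2555840 ≈ 87748.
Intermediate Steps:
q(n) = 56*n (q(n) = -8*(-9 + 2)*n = -(-56)*n = 56*n)
J(H, Y) = 1/14
w(j) = 1/(14*j)
w(f(8, -5))/q(652) + 87748 = ((1/14)/(-5))/((56*652)) + 87748 = ((1/14)*(-⅕))/36512 + 87748 = -1/70*1/36512 + 87748 = -1/2555840 + 87748 = 224269848319/2555840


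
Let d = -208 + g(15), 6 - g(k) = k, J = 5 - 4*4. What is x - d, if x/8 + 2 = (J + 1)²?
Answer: 1001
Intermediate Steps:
J = -11 (J = 5 - 16 = -11)
g(k) = 6 - k
d = -217 (d = -208 + (6 - 1*15) = -208 + (6 - 15) = -208 - 9 = -217)
x = 784 (x = -16 + 8*(-11 + 1)² = -16 + 8*(-10)² = -16 + 8*100 = -16 + 800 = 784)
x - d = 784 - 1*(-217) = 784 + 217 = 1001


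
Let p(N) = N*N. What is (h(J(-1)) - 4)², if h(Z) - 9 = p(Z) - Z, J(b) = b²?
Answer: 25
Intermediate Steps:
p(N) = N²
h(Z) = 9 + Z² - Z (h(Z) = 9 + (Z² - Z) = 9 + Z² - Z)
(h(J(-1)) - 4)² = ((9 + ((-1)²)² - 1*(-1)²) - 4)² = ((9 + 1² - 1*1) - 4)² = ((9 + 1 - 1) - 4)² = (9 - 4)² = 5² = 25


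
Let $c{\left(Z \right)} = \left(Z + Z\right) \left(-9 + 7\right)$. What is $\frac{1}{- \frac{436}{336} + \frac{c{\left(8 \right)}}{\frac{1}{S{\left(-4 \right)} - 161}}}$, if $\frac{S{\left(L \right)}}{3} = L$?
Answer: $\frac{84}{464915} \approx 0.00018068$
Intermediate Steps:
$c{\left(Z \right)} = - 4 Z$ ($c{\left(Z \right)} = 2 Z \left(-2\right) = - 4 Z$)
$S{\left(L \right)} = 3 L$
$\frac{1}{- \frac{436}{336} + \frac{c{\left(8 \right)}}{\frac{1}{S{\left(-4 \right)} - 161}}} = \frac{1}{- \frac{436}{336} + \frac{\left(-4\right) 8}{\frac{1}{3 \left(-4\right) - 161}}} = \frac{1}{\left(-436\right) \frac{1}{336} - \frac{32}{\frac{1}{-12 - 161}}} = \frac{1}{- \frac{109}{84} - \frac{32}{\frac{1}{-173}}} = \frac{1}{- \frac{109}{84} - \frac{32}{- \frac{1}{173}}} = \frac{1}{- \frac{109}{84} - -5536} = \frac{1}{- \frac{109}{84} + 5536} = \frac{1}{\frac{464915}{84}} = \frac{84}{464915}$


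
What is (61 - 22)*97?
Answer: 3783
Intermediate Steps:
(61 - 22)*97 = 39*97 = 3783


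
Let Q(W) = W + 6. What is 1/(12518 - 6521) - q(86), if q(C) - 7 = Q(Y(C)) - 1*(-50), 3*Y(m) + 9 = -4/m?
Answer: -5156073/85957 ≈ -59.984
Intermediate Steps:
Y(m) = -3 - 4/(3*m) (Y(m) = -3 + (-4/m)/3 = -3 - 4/(3*m))
Q(W) = 6 + W
q(C) = 60 - 4/(3*C) (q(C) = 7 + ((6 + (-3 - 4/(3*C))) - 1*(-50)) = 7 + ((3 - 4/(3*C)) + 50) = 7 + (53 - 4/(3*C)) = 60 - 4/(3*C))
1/(12518 - 6521) - q(86) = 1/(12518 - 6521) - (60 - 4/3/86) = 1/5997 - (60 - 4/3*1/86) = 1/5997 - (60 - 2/129) = 1/5997 - 1*7738/129 = 1/5997 - 7738/129 = -5156073/85957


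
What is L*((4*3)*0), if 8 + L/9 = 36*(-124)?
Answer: 0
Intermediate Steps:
L = -40248 (L = -72 + 9*(36*(-124)) = -72 + 9*(-4464) = -72 - 40176 = -40248)
L*((4*3)*0) = -40248*4*3*0 = -482976*0 = -40248*0 = 0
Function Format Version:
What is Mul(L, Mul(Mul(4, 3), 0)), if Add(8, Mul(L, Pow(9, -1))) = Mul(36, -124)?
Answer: 0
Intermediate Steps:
L = -40248 (L = Add(-72, Mul(9, Mul(36, -124))) = Add(-72, Mul(9, -4464)) = Add(-72, -40176) = -40248)
Mul(L, Mul(Mul(4, 3), 0)) = Mul(-40248, Mul(Mul(4, 3), 0)) = Mul(-40248, Mul(12, 0)) = Mul(-40248, 0) = 0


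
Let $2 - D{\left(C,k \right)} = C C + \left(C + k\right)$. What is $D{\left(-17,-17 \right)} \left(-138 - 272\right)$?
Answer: $103730$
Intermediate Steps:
$D{\left(C,k \right)} = 2 - C - k - C^{2}$ ($D{\left(C,k \right)} = 2 - \left(C C + \left(C + k\right)\right) = 2 - \left(C^{2} + \left(C + k\right)\right) = 2 - \left(C + k + C^{2}\right) = 2 - C - k - C^{2}$)
$D{\left(-17,-17 \right)} \left(-138 - 272\right) = \left(2 - -17 - -17 - \left(-17\right)^{2}\right) \left(-138 - 272\right) = \left(2 + 17 + 17 - 289\right) \left(-410\right) = \left(-253\right) \left(-410\right) = 103730$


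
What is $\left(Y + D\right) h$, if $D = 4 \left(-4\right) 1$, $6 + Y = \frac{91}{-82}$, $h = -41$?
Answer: $\frac{1895}{2} \approx 947.5$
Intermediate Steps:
$Y = - \frac{583}{82}$ ($Y = -6 + \frac{91}{-82} = -6 + 91 \left(- \frac{1}{82}\right) = -6 - \frac{91}{82} = - \frac{583}{82} \approx -7.1098$)
$D = -16$ ($D = \left(-16\right) 1 = -16$)
$\left(Y + D\right) h = \left(- \frac{583}{82} - 16\right) \left(-41\right) = \left(- \frac{1895}{82}\right) \left(-41\right) = \frac{1895}{2}$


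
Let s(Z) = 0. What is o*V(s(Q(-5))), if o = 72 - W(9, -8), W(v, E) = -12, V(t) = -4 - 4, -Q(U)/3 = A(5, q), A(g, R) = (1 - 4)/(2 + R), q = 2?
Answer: -672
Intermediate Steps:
A(g, R) = -3/(2 + R)
Q(U) = 9/4 (Q(U) = -(-9)/(2 + 2) = -(-9)/4 = -3*(-3/4) = 9/4)
V(t) = -8
o = 84 (o = 72 - 1*(-12) = 72 + 12 = 84)
o*V(s(Q(-5))) = 84*(-8) = -672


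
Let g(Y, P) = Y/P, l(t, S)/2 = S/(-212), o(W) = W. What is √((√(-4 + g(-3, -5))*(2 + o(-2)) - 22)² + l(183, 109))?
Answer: √5426670/106 ≈ 21.977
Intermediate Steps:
l(t, S) = -S/106 (l(t, S) = 2*(S/(-212)) = 2*(S*(-1/212)) = 2*(-S/212) = -S/106)
√((√(-4 + g(-3, -5))*(2 + o(-2)) - 22)² + l(183, 109)) = √((√(-4 - 3/(-5))*(2 - 2) - 22)² - 1/106*109) = √((√(-4 - 3*(-⅕))*0 - 22)² - 109/106) = √((√(-4 + ⅗)*0 - 22)² - 109/106) = √((√(-17/5)*0 - 22)² - 109/106) = √(((I*√85/5)*0 - 22)² - 109/106) = √((0 - 22)² - 109/106) = √((-22)² - 109/106) = √(484 - 109/106) = √(51195/106) = √5426670/106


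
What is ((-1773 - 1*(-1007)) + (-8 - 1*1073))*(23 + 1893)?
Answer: -3538852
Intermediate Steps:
((-1773 - 1*(-1007)) + (-8 - 1*1073))*(23 + 1893) = ((-1773 + 1007) + (-8 - 1073))*1916 = (-766 - 1081)*1916 = -1847*1916 = -3538852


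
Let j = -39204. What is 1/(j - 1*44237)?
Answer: -1/83441 ≈ -1.1985e-5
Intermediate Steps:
1/(j - 1*44237) = 1/(-39204 - 1*44237) = 1/(-39204 - 44237) = 1/(-83441) = -1/83441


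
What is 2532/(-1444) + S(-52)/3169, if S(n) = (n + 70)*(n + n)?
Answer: -2681769/1144009 ≈ -2.3442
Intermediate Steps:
S(n) = 2*n*(70 + n) (S(n) = (70 + n)*(2*n) = 2*n*(70 + n))
2532/(-1444) + S(-52)/3169 = 2532/(-1444) + (2*(-52)*(70 - 52))/3169 = 2532*(-1/1444) + (2*(-52)*18)*(1/3169) = -633/361 - 1872*1/3169 = -633/361 - 1872/3169 = -2681769/1144009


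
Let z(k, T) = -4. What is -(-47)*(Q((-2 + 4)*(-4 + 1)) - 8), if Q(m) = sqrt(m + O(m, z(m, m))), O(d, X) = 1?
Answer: -376 + 47*I*sqrt(5) ≈ -376.0 + 105.1*I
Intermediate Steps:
Q(m) = sqrt(1 + m) (Q(m) = sqrt(m + 1) = sqrt(1 + m))
-(-47)*(Q((-2 + 4)*(-4 + 1)) - 8) = -(-47)*(sqrt(1 + (-2 + 4)*(-4 + 1)) - 8) = -(-47)*(sqrt(1 + 2*(-3)) - 8) = -(-47)*(sqrt(1 - 6) - 8) = -(-47)*(sqrt(-5) - 8) = -(-47)*(I*sqrt(5) - 8) = -(-47)*(-8 + I*sqrt(5)) = -(376 - 47*I*sqrt(5)) = -376 + 47*I*sqrt(5)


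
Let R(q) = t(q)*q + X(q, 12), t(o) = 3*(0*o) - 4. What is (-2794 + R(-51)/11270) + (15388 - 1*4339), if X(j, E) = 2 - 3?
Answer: 13290579/1610 ≈ 8255.0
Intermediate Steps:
X(j, E) = -1
t(o) = -4 (t(o) = 3*0 - 4 = 0 - 4 = -4)
R(q) = -1 - 4*q (R(q) = -4*q - 1 = -1 - 4*q)
(-2794 + R(-51)/11270) + (15388 - 1*4339) = (-2794 + (-1 - 4*(-51))/11270) + (15388 - 1*4339) = (-2794 + (-1 + 204)*(1/11270)) + (15388 - 4339) = (-2794 + 203*(1/11270)) + 11049 = (-2794 + 29/1610) + 11049 = -4498311/1610 + 11049 = 13290579/1610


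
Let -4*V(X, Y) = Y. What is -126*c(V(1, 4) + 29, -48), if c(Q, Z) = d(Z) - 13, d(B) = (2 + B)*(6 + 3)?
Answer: 53802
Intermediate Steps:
V(X, Y) = -Y/4
d(B) = 18 + 9*B (d(B) = (2 + B)*9 = 18 + 9*B)
c(Q, Z) = 5 + 9*Z (c(Q, Z) = (18 + 9*Z) - 13 = 5 + 9*Z)
-126*c(V(1, 4) + 29, -48) = -126*(5 + 9*(-48)) = -126*(5 - 432) = -126*(-427) = 53802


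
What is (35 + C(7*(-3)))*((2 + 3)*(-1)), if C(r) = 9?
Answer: -220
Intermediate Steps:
(35 + C(7*(-3)))*((2 + 3)*(-1)) = (35 + 9)*((2 + 3)*(-1)) = 44*(5*(-1)) = 44*(-5) = -220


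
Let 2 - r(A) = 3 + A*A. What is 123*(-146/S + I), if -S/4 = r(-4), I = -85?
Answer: -364449/34 ≈ -10719.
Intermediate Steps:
r(A) = -1 - A² (r(A) = 2 - (3 + A*A) = 2 - (3 + A²) = 2 + (-3 - A²) = -1 - A²)
S = 68 (S = -4*(-1 - 1*(-4)²) = -4*(-1 - 1*16) = -4*(-1 - 16) = -4*(-17) = 68)
123*(-146/S + I) = 123*(-146/68 - 85) = 123*(-146*1/68 - 85) = 123*(-73/34 - 85) = 123*(-2963/34) = -364449/34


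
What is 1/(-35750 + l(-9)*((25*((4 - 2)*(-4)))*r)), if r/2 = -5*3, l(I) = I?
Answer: -1/89750 ≈ -1.1142e-5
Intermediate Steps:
r = -30 (r = 2*(-5*3) = 2*(-15) = -30)
1/(-35750 + l(-9)*((25*((4 - 2)*(-4)))*r)) = 1/(-35750 - 9*25*((4 - 2)*(-4))*(-30)) = 1/(-35750 - 9*25*(2*(-4))*(-30)) = 1/(-35750 - 9*25*(-8)*(-30)) = 1/(-35750 - (-1800)*(-30)) = 1/(-35750 - 9*6000) = 1/(-35750 - 54000) = 1/(-89750) = -1/89750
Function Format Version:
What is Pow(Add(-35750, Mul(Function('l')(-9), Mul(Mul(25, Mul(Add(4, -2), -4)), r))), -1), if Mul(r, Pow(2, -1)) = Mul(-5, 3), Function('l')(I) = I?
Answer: Rational(-1, 89750) ≈ -1.1142e-5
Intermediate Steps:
r = -30 (r = Mul(2, Mul(-5, 3)) = Mul(2, -15) = -30)
Pow(Add(-35750, Mul(Function('l')(-9), Mul(Mul(25, Mul(Add(4, -2), -4)), r))), -1) = Pow(Add(-35750, Mul(-9, Mul(Mul(25, Mul(Add(4, -2), -4)), -30))), -1) = Pow(Add(-35750, Mul(-9, Mul(Mul(25, Mul(2, -4)), -30))), -1) = Pow(Add(-35750, Mul(-9, Mul(Mul(25, -8), -30))), -1) = Pow(Add(-35750, Mul(-9, Mul(-200, -30))), -1) = Pow(Add(-35750, Mul(-9, 6000)), -1) = Pow(Add(-35750, -54000), -1) = Pow(-89750, -1) = Rational(-1, 89750)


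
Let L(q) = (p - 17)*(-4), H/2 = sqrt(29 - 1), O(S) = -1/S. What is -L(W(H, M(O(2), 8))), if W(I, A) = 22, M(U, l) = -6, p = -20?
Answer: -148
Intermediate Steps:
H = 4*sqrt(7) (H = 2*sqrt(29 - 1) = 2*sqrt(28) = 2*(2*sqrt(7)) = 4*sqrt(7) ≈ 10.583)
L(q) = 148 (L(q) = (-20 - 17)*(-4) = -37*(-4) = 148)
-L(W(H, M(O(2), 8))) = -1*148 = -148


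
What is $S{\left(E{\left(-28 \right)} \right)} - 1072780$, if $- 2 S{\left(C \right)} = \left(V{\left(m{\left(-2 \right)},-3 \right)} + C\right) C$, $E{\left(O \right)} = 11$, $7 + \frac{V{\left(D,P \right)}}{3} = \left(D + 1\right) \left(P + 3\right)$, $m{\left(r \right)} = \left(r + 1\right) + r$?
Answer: $-1072725$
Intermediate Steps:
$m{\left(r \right)} = 1 + 2 r$ ($m{\left(r \right)} = \left(1 + r\right) + r = 1 + 2 r$)
$V{\left(D,P \right)} = -21 + 3 \left(1 + D\right) \left(3 + P\right)$ ($V{\left(D,P \right)} = -21 + 3 \left(D + 1\right) \left(P + 3\right) = -21 + 3 \left(1 + D\right) \left(3 + P\right)$)
$S{\left(C \right)} = - \frac{C \left(-21 + C\right)}{2}$ ($S{\left(C \right)} = - \frac{\left(\left(-12 + 3 \left(-3\right) + 9 \left(1 + 2 \left(-2\right)\right) + 3 \left(1 + 2 \left(-2\right)\right) \left(-3\right)\right) + C\right) C}{2} = - \frac{\left(\left(-12 - 9 + 9 \left(1 - 4\right) + 3 \left(1 - 4\right) \left(-3\right)\right) + C\right) C}{2} = - \frac{\left(\left(-12 - 9 + 9 \left(-3\right) + 3 \left(-3\right) \left(-3\right)\right) + C\right) C}{2} = - \frac{\left(\left(-12 - 9 - 27 + 27\right) + C\right) C}{2} = - \frac{\left(-21 + C\right) C}{2} = - \frac{C \left(-21 + C\right)}{2}$)
$S{\left(E{\left(-28 \right)} \right)} - 1072780 = \frac{1}{2} \cdot 11 \left(21 - 11\right) - 1072780 = \frac{1}{2} \cdot 11 \cdot 10 - 1072780 = 55 - 1072780 = -1072725$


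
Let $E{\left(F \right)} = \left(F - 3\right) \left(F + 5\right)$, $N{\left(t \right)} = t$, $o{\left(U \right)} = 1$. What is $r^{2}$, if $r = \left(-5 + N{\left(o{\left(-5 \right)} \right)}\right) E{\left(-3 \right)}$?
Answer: $2304$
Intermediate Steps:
$E{\left(F \right)} = \left(-3 + F\right) \left(5 + F\right)$
$r = 48$ ($r = \left(-5 + 1\right) \left(-15 + \left(-3\right)^{2} + 2 \left(-3\right)\right) = - 4 \left(-15 + 9 - 6\right) = \left(-4\right) \left(-12\right) = 48$)
$r^{2} = 48^{2} = 2304$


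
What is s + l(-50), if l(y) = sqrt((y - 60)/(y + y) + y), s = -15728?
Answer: -15728 + I*sqrt(4890)/10 ≈ -15728.0 + 6.9929*I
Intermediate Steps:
l(y) = sqrt(y + (-60 + y)/(2*y)) (l(y) = sqrt((-60 + y)/((2*y)) + y) = sqrt((-60 + y)*(1/(2*y)) + y) = sqrt((-60 + y)/(2*y) + y) = sqrt(y + (-60 + y)/(2*y)))
s + l(-50) = -15728 + sqrt(2 - 120/(-50) + 4*(-50))/2 = -15728 + sqrt(2 - 120*(-1/50) - 200)/2 = -15728 + sqrt(2 + 12/5 - 200)/2 = -15728 + sqrt(-978/5)/2 = -15728 + (I*sqrt(4890)/5)/2 = -15728 + I*sqrt(4890)/10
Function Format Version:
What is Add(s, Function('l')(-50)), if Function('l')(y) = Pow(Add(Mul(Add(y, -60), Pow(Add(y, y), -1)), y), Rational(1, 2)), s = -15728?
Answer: Add(-15728, Mul(Rational(1, 10), I, Pow(4890, Rational(1, 2)))) ≈ Add(-15728., Mul(6.9929, I))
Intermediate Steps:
Function('l')(y) = Pow(Add(y, Mul(Rational(1, 2), Pow(y, -1), Add(-60, y))), Rational(1, 2)) (Function('l')(y) = Pow(Add(Mul(Add(-60, y), Pow(Mul(2, y), -1)), y), Rational(1, 2)) = Pow(Add(Mul(Add(-60, y), Mul(Rational(1, 2), Pow(y, -1))), y), Rational(1, 2)) = Pow(Add(Mul(Rational(1, 2), Pow(y, -1), Add(-60, y)), y), Rational(1, 2)) = Pow(Add(y, Mul(Rational(1, 2), Pow(y, -1), Add(-60, y))), Rational(1, 2)))
Add(s, Function('l')(-50)) = Add(-15728, Mul(Rational(1, 2), Pow(Add(2, Mul(-120, Pow(-50, -1)), Mul(4, -50)), Rational(1, 2)))) = Add(-15728, Mul(Rational(1, 2), Pow(Add(2, Mul(-120, Rational(-1, 50)), -200), Rational(1, 2)))) = Add(-15728, Mul(Rational(1, 2), Pow(Add(2, Rational(12, 5), -200), Rational(1, 2)))) = Add(-15728, Mul(Rational(1, 2), Pow(Rational(-978, 5), Rational(1, 2)))) = Add(-15728, Mul(Rational(1, 2), Mul(Rational(1, 5), I, Pow(4890, Rational(1, 2))))) = Add(-15728, Mul(Rational(1, 10), I, Pow(4890, Rational(1, 2))))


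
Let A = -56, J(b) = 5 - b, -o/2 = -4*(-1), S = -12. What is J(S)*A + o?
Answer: -960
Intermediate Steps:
o = -8 (o = -(-8)*(-1) = -2*4 = -8)
J(S)*A + o = (5 - 1*(-12))*(-56) - 8 = (5 + 12)*(-56) - 8 = 17*(-56) - 8 = -952 - 8 = -960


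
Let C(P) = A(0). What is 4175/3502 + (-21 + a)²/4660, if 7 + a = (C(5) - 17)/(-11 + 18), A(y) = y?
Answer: 556100869/399823340 ≈ 1.3909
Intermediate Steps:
C(P) = 0
a = -66/7 (a = -7 + (0 - 17)/(-11 + 18) = -7 - 17/7 = -66/7 ≈ -9.4286)
4175/3502 + (-21 + a)²/4660 = 4175/3502 + (-21 - 66/7)²/4660 = 4175*(1/3502) + (-213/7)²*(1/4660) = 4175/3502 + (45369/49)*(1/4660) = 4175/3502 + 45369/228340 = 556100869/399823340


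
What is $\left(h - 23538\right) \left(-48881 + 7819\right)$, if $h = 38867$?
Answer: $-629439398$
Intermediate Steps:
$\left(h - 23538\right) \left(-48881 + 7819\right) = \left(38867 - 23538\right) \left(-48881 + 7819\right) = 15329 \left(-41062\right) = -629439398$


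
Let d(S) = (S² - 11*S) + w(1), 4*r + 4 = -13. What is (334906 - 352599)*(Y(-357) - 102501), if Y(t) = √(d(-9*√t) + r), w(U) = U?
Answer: 1813550193 - 17693*√(-115681 + 396*I*√357)/2 ≈ 1.8135e+9 - 3.0104e+6*I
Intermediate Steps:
r = -17/4 (r = -1 + (¼)*(-13) = -1 - 13/4 = -17/4 ≈ -4.2500)
d(S) = 1 + S² - 11*S (d(S) = (S² - 11*S) + 1 = 1 + S² - 11*S)
Y(t) = √(-13/4 + 81*t + 99*√t) (Y(t) = √((1 + (-9*√t)² - (-99)*√t) - 17/4) = √((1 + 81*t + 99*√t) - 17/4) = √(-13/4 + 81*t + 99*√t))
(334906 - 352599)*(Y(-357) - 102501) = (334906 - 352599)*(√(-13 + 324*(-357) + 396*√(-357))/2 - 102501) = -17693*(√(-13 - 115668 + 396*(I*√357))/2 - 102501) = -17693*(√(-13 - 115668 + 396*I*√357)/2 - 102501) = -17693*(√(-115681 + 396*I*√357)/2 - 102501) = -17693*(-102501 + √(-115681 + 396*I*√357)/2) = 1813550193 - 17693*√(-115681 + 396*I*√357)/2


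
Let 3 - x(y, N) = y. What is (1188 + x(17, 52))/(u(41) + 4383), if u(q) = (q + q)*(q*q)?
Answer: 1174/142225 ≈ 0.0082545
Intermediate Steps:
x(y, N) = 3 - y
u(q) = 2*q³ (u(q) = (2*q)*q² = 2*q³)
(1188 + x(17, 52))/(u(41) + 4383) = (1188 + (3 - 1*17))/(2*41³ + 4383) = (1188 + (3 - 17))/(2*68921 + 4383) = (1188 - 14)/(137842 + 4383) = 1174/142225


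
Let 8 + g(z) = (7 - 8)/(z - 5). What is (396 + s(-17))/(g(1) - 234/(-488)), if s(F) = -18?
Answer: -46116/887 ≈ -51.991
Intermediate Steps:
g(z) = -8 - 1/(-5 + z) (g(z) = -8 + (7 - 8)/(z - 5) = -8 - 1/(-5 + z))
(396 + s(-17))/(g(1) - 234/(-488)) = (396 - 18)/((39 - 8*1)/(-5 + 1) - 234/(-488)) = 378/((39 - 8)/(-4) - 234*(-1/488)) = 378/(-¼*31 + 117/244) = 378/(-31/4 + 117/244) = 378/(-887/122) = 378*(-122/887) = -46116/887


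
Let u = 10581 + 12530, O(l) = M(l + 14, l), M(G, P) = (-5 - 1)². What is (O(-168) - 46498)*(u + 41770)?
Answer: -3014501022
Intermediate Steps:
M(G, P) = 36 (M(G, P) = (-6)² = 36)
O(l) = 36
u = 23111
(O(-168) - 46498)*(u + 41770) = (36 - 46498)*(23111 + 41770) = -46462*64881 = -3014501022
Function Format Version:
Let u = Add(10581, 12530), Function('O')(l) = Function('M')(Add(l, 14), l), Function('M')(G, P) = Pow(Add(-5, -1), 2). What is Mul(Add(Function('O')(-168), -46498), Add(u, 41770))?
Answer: -3014501022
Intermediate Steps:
Function('M')(G, P) = 36 (Function('M')(G, P) = Pow(-6, 2) = 36)
Function('O')(l) = 36
u = 23111
Mul(Add(Function('O')(-168), -46498), Add(u, 41770)) = Mul(Add(36, -46498), Add(23111, 41770)) = Mul(-46462, 64881) = -3014501022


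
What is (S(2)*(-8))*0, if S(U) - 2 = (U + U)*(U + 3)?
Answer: 0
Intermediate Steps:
S(U) = 2 + 2*U*(3 + U) (S(U) = 2 + (U + U)*(U + 3) = 2 + (2*U)*(3 + U) = 2 + 2*U*(3 + U))
(S(2)*(-8))*0 = ((2 + 2*2**2 + 6*2)*(-8))*0 = ((2 + 2*4 + 12)*(-8))*0 = ((2 + 8 + 12)*(-8))*0 = (22*(-8))*0 = -176*0 = 0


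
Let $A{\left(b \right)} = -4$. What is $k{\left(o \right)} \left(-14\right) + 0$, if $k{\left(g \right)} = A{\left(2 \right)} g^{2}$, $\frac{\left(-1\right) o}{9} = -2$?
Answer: $18144$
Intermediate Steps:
$o = 18$ ($o = \left(-9\right) \left(-2\right) = 18$)
$k{\left(g \right)} = - 4 g^{2}$
$k{\left(o \right)} \left(-14\right) + 0 = - 4 \cdot 18^{2} \left(-14\right) + 0 = \left(-4\right) 324 \left(-14\right) + 0 = \left(-1296\right) \left(-14\right) + 0 = 18144 + 0 = 18144$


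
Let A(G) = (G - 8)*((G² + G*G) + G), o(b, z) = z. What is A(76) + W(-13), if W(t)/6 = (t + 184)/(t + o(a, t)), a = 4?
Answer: 10278639/13 ≈ 7.9066e+5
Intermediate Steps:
A(G) = (-8 + G)*(G + 2*G²) (A(G) = (-8 + G)*((G² + G²) + G) = (-8 + G)*(2*G² + G) = (-8 + G)*(G + 2*G²))
W(t) = 3*(184 + t)/t (W(t) = 6*((t + 184)/(t + t)) = 6*((184 + t)/((2*t))) = 6*((184 + t)*(1/(2*t))) = 6*((184 + t)/(2*t)) = 3*(184 + t)/t)
A(76) + W(-13) = 76*(-8 - 15*76 + 2*76²) + (3 + 552/(-13)) = 76*(-8 - 1140 + 2*5776) + (3 + 552*(-1/13)) = 76*(-8 - 1140 + 11552) + (3 - 552/13) = 76*10404 - 513/13 = 790704 - 513/13 = 10278639/13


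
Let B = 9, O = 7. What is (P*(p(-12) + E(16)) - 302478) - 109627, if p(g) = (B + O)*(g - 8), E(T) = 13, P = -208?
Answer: -348249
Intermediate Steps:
p(g) = -128 + 16*g (p(g) = (9 + 7)*(g - 8) = 16*(-8 + g) = -128 + 16*g)
(P*(p(-12) + E(16)) - 302478) - 109627 = (-208*((-128 + 16*(-12)) + 13) - 302478) - 109627 = (-208*((-128 - 192) + 13) - 302478) - 109627 = (-208*(-320 + 13) - 302478) - 109627 = (-208*(-307) - 302478) - 109627 = (63856 - 302478) - 109627 = -238622 - 109627 = -348249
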